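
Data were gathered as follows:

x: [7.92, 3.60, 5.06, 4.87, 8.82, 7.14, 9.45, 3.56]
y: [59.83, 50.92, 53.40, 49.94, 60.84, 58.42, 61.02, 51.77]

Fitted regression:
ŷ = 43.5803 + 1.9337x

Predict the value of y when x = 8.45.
ŷ = 59.9201

Plug x = 8.45 into the fitted line:

ŷ = 43.5803 + 1.9337 × 8.45
ŷ = 43.5803 + 16.3398
ŷ = 59.9201

This is a point prediction; actual observations scatter around it by roughly the residual standard deviation.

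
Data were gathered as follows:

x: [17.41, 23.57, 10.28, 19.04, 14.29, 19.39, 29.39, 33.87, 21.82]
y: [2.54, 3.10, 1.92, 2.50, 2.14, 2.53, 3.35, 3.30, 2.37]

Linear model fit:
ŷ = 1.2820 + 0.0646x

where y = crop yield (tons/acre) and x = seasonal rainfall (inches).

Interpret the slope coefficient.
For each additional inch of rainfall, predicted crop yield increases by approximately 0.0646 tons/acre.

β₁ = 0.0646 is the change in predicted crop yield (tons/acre) per additional inch of rainfall.

Interpretation:
- Rainfall up by 1 inch → predicted crop yield increases by 0.0646 tons/acre
- The effect is assumed constant over the observed range of x (linearity)

The intercept β₀ = 1.2820 is the predicted crop yield when rainfall = 0; since the smallest observed x is 10.28, this is an extrapolation and mainly anchors the line.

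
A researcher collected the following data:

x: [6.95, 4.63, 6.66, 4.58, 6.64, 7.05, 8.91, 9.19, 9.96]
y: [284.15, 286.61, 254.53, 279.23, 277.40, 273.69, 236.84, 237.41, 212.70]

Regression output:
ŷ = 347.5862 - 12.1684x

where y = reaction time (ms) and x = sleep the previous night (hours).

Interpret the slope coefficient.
For each additional hour of sleep, predicted reaction time decreases by approximately 12.1684 ms.

The slope β₁ = -12.1684 gives the rate at which the fitted reaction time changes with sleep.

Interpretation:
- Sleep up by 1 hour → predicted reaction time decreases by 12.1684 ms
- The effect is assumed constant over the observed range of x (linearity)

The intercept β₀ = 347.5862 is the predicted reaction time when sleep = 0; since the smallest observed x is 4.58, this is an extrapolation and mainly anchors the line.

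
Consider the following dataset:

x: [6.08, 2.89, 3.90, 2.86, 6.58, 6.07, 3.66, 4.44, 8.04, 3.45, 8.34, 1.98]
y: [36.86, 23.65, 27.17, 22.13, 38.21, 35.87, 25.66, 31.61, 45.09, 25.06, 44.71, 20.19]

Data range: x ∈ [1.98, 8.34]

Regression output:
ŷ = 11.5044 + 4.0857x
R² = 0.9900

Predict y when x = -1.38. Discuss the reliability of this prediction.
ŷ = 5.8661 (extrapolation — x = -1.38 lies outside [1.98, 8.34], so reliability is low).

Prediction calculation:
ŷ = 11.5044 + 4.0857 × (-1.38)
ŷ = 5.8661

Reliability:
- Data range: x ∈ [1.98, 8.34]
- Prediction point: x = -1.38 is 3.36 units below the observed range → this is EXTRAPOLATION, not interpolation

Why that matters here:
- Real relationships often flatten, saturate, or turn nonlinear at extremes
- There are no observations near this x to validate the fitted line there

Report the number if required, but flag clearly that it is an extrapolation.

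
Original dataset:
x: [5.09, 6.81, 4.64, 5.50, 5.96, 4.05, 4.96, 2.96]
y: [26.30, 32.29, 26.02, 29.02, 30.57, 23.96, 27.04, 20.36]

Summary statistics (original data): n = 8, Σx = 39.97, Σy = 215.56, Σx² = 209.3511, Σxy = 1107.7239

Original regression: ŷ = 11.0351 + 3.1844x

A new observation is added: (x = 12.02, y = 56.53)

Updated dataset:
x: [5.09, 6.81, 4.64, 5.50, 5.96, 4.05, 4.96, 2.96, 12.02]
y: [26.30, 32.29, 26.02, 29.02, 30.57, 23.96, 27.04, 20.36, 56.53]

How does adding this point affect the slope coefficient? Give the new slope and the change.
The slope changes from 3.1844 to 4.0267 (change of +0.8423, or +26.5%).

x = 12.02 lies well outside the original x-range [2.96, 6.81] (x̄ ≈ 5.00), so this observation has high leverage and can move the slope substantially.

Step 1: Update the sums with the new point (n goes from 8 to 9)
Σx  = 39.97 + 12.02 = 51.99
Σy  = 215.56 + 56.53 = 272.09
Σx² = 209.3511 + 12.02² = 209.3511 + 144.4804 = 353.8315
Σxy = 1107.7239 + 12.02×56.53 = 1107.7239 + 679.4906 = 1787.2145

Step 2: Recompute the slope with b₁ = (nΣxy − ΣxΣy) / (nΣx² − (Σx)²)
Numerator   = 9×1787.2145 − 51.99×272.09 = 16084.9305 − 14145.9591 = 1938.9714
Denominator = 9×353.8315 − 51.99² = 3184.4835 − 2702.9601 = 481.5234
b₁(new) = 1938.9714 / 481.5234 = 4.0267

(Same formula on the original sums: (8×1107.7239 − 39.97×215.56) / (8×209.3511 − 39.97²) = 245.8580 / 77.2079 = 3.1844, matching the given fit.)

Step 3: Change in slope
Δβ₁ = 4.0267 − 3.1844 = +0.8423
Relative change = +0.8423 / 3.1844 × 100% = +26.5%
→ the slope increases when the point is added.

Because the point sits above the extension of the original line at a high-leverage x, it tilts the fit up.
In practice: examine leverage (hᵢ) and Cook's distance rather than deleting it automatically; check such a point for data-entry or measurement error.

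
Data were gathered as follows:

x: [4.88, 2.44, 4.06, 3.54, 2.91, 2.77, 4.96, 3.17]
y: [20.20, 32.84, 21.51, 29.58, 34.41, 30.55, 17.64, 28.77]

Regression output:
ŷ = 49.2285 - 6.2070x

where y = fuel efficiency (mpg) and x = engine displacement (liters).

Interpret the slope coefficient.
On average, fuel efficiency is about 6.2070 mpg lower for every extra liter of engine displacement.

β₁ = -6.2070 is the change in predicted fuel efficiency (mpg) per additional liter of engine displacement.

Interpretation:
- Engine displacement up by 1 liter → predicted fuel efficiency decreases by 6.2070 mpg
- The effect is assumed constant over the observed range of x (linearity)

The intercept β₀ = 49.2285 is the predicted fuel efficiency when engine displacement = 0; since the smallest observed x is 2.44, this is an extrapolation and mainly anchors the line.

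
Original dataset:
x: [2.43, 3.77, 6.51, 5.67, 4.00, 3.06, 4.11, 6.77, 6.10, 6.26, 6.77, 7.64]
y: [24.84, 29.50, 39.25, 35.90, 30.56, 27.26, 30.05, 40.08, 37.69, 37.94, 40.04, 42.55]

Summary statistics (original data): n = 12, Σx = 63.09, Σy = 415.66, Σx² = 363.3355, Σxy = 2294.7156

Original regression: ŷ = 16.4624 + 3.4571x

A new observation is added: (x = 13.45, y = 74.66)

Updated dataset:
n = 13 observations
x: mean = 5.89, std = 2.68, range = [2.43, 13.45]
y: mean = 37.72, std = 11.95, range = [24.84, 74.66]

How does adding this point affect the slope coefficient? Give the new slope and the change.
New slope β₁ = 4.4024 versus 3.4571 before: a change of +0.9453 (+27.3%).

The new point has HIGH LEVERAGE: x = 13.45 is far from the original mean x̄ = 63.09/12 ≈ 5.26 (original range [2.43, 7.64]).

Step 1: Update the sums with the new point (n goes from 12 to 13)
Σx  = 63.09 + 13.45 = 76.54
Σy  = 415.66 + 74.66 = 490.32
Σx² = 363.3355 + 13.45² = 363.3355 + 180.9025 = 544.2380
Σxy = 2294.7156 + 13.45×74.66 = 2294.7156 + 1004.1770 = 3298.8926

Step 2: Recompute the slope with b₁ = (nΣxy − ΣxΣy) / (nΣx² − (Σx)²)
Numerator   = 13×3298.8926 − 76.54×490.32 = 42885.6038 − 37529.0928 = 5356.5110
Denominator = 13×544.2380 − 76.54² = 7075.0940 − 5858.3716 = 1216.7224
b₁(new) = 5356.5110 / 1216.7224 = 4.4024

(Same formula on the original sums: (12×2294.7156 − 63.09×415.66) / (12×363.3355 − 63.09²) = 1312.5978 / 379.6779 = 3.4571, matching the given fit.)

Step 3: Change in slope
Δβ₁ = 4.4024 − 3.4571 = +0.9453
Relative change = +0.9453 / 3.4571 × 100% = +27.3%
→ the slope increases when the point is added.

Because the point sits above the extension of the original line at a high-leverage x, it tilts the fit up.
In practice: refit with and without it and report both if conclusions differ.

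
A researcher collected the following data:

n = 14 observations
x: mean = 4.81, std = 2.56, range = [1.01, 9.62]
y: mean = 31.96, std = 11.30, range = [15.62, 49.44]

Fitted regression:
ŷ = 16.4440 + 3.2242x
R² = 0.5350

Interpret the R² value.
R² = 0.5350 means 53.50% of the variation in y is explained by the linear relationship with x. This indicates a moderate fit.

R² (coefficient of determination) measures the proportion of variance in y explained by the regression model.

Here R² = 0.5350:
- Explained: 53.50% of the variation in y
- Unexplained (residual): 100% − 53.50% = 46.50%
- Rule of thumb (below 0.3 weak; 0.3 to below 0.7 moderate; 0.7 and above strong) → moderate

Equivalently, for simple linear regression R² = r², so |r| = √0.5350 ≈ 0.7314.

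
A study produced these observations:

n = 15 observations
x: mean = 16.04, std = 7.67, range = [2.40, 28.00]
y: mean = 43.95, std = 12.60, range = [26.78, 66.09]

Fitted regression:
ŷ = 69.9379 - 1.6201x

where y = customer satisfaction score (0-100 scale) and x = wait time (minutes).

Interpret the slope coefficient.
On average, satisfaction score is about 1.6201 points lower for every extra minute of wait time.

The slope β₁ = -1.6201 gives the rate at which the fitted satisfaction score changes with wait time.

Interpretation:
- Wait time up by 1 minute → predicted satisfaction score decreases by 1.6201 points
- The effect is assumed constant over the observed range of x (linearity)
- The sign (−) gives the direction; the magnitude 1.6201 gives the size of the effect per minute

(β₀ = 69.9379 is the fitted value at x = 0 and is not part of the slope interpretation.)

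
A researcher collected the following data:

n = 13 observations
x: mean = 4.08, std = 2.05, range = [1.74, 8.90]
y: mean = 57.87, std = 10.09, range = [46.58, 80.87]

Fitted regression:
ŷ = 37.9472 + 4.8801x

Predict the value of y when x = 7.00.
ŷ = 72.1079

Plug x = 7.00 into the fitted line:

ŷ = 37.9472 + 4.8801 × 7.00
ŷ = 37.9472 + 34.1607
ŷ = 72.1079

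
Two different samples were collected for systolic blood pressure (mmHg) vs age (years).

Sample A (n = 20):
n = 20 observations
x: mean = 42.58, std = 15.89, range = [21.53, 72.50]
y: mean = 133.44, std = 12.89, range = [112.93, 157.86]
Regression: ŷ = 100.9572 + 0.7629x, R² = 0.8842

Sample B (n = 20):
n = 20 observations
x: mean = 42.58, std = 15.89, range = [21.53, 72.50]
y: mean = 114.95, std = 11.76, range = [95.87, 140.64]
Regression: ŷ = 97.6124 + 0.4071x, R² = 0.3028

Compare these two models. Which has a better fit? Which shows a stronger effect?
Model A has the better fit (R² = 0.8842 vs 0.3028). Model A shows the stronger effect (|β₁| = 0.7629 vs 0.4071).

Model Comparison:

Which explains more variance? (R²)
- Model A: R² = 0.8842 → 88.42% of variance in blood pressure explained
- Model B: R² = 0.3028 → 30.28% of variance in blood pressure explained
- 0.8842 > 0.3028 → Model A has the better fit

Which has the larger per-year effect? (|β₁|)
- Model A: β₁ = 0.7629 → predicted blood pressure rises 0.7629 mmHg per additional year of age
- Model B: β₁ = 0.4071 → predicted blood pressure rises 0.4071 mmHg per additional year of age
- |0.7629| > |0.4071| → Model A shows the stronger marginal effect

Notes:
- A steeper slope doesn't make a better model if the scatter around the line is large.
- R² measures how tightly points cluster around the line; β₁ measures how steep the line is — they answer different questions.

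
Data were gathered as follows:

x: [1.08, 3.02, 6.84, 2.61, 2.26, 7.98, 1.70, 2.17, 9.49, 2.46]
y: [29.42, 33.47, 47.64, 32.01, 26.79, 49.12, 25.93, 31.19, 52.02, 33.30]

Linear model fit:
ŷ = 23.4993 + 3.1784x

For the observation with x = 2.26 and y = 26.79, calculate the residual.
Residual = -3.8925

The residual is the difference between the actual value and the predicted value:

Residual = y - ŷ

Step 1: Calculate predicted value
ŷ = 23.4993 + 3.1784 × 2.26
ŷ = 30.6825

Step 2: Calculate residual
Residual = 26.79 - 30.6825
Residual = -3.8925

Sign check: y < ŷ, so the point is below the line and the fit overestimates here.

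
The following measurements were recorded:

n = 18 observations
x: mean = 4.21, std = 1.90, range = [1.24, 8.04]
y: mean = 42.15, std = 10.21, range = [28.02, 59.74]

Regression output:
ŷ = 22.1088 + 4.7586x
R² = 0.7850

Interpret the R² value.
About 78.50% of the variability in y is accounted for by the regression on x (R² = 0.7850) — a strong linear fit.

The coefficient of determination R² is the fraction of the total variation in y that the fitted line accounts for.

Here R² = 0.7850:
- Explained: 78.50% of the variation in y
- Unexplained (residual): 100% − 78.50% = 21.50%
- Rule of thumb (below 0.3 weak; 0.3 to below 0.7 moderate; 0.7 and above strong) → strong

Equivalently, for simple linear regression R² = r², so |r| = √0.7850 ≈ 0.8860.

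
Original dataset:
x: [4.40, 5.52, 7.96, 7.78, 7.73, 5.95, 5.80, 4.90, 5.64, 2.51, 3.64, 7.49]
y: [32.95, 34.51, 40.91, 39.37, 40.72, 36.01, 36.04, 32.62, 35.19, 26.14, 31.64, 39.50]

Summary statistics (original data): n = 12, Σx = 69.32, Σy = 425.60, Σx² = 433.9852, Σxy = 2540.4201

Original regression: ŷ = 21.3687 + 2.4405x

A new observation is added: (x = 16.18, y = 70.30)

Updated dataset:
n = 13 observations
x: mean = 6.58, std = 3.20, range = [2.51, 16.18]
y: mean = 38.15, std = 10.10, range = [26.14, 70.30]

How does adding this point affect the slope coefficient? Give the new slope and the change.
Adding the point moves β₁ from 2.4405 to 3.1201, i.e. it increases by 0.6796 (+27.8%).

The new point has HIGH LEVERAGE: x = 16.18 is far from the original mean x̄ = 69.32/12 ≈ 5.78 (original range [2.51, 7.96]).

Step 1: Update the sums with the new point (n goes from 12 to 13)
Σx  = 69.32 + 16.18 = 85.50
Σy  = 425.60 + 70.30 = 495.90
Σx² = 433.9852 + 16.18² = 433.9852 + 261.7924 = 695.7776
Σxy = 2540.4201 + 16.18×70.30 = 2540.4201 + 1137.4540 = 3677.8741

Step 2: Recompute the slope with b₁ = (nΣxy − ΣxΣy) / (nΣx² − (Σx)²)
Numerator   = 13×3677.8741 − 85.50×495.90 = 47812.3633 − 42399.4500 = 5412.9133
Denominator = 13×695.7776 − 85.50² = 9045.1088 − 7310.2500 = 1734.8588
b₁(new) = 5412.9133 / 1734.8588 = 3.1201

(Same formula on the original sums: (12×2540.4201 − 69.32×425.60) / (12×433.9852 − 69.32²) = 982.4492 / 402.5600 = 2.4405, matching the given fit.)

Step 3: Change in slope
Δβ₁ = 3.1201 − 2.4405 = +0.6796
Relative change = +0.6796 / 2.4405 × 100% = +27.8%
→ the slope increases when the point is added.

Because the point sits above the extension of the original line at a high-leverage x, it tilts the fit up.
In practice: check such a point for data-entry or measurement error.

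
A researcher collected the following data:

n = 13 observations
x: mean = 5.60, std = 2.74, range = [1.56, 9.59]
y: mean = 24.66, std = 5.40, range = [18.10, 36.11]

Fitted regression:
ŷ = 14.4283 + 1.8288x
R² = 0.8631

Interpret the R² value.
R² = 0.8631 means 86.31% of the variation in y is explained by the linear relationship with x. This indicates a strong fit.

R² = 1 − SS_res/SS_tot compares the residual scatter to the total scatter of y about its mean.

Here R² = 0.8631:
- Explained: 86.31% of the variation in y
- Unexplained (residual): 100% − 86.31% = 13.69%
- Rule of thumb (below 0.3 weak; 0.3 to below 0.7 moderate; 0.7 and above strong) → strong

Note: R² says nothing about causation, and a high R² does not by itself mean the linear form is appropriate — check the residuals.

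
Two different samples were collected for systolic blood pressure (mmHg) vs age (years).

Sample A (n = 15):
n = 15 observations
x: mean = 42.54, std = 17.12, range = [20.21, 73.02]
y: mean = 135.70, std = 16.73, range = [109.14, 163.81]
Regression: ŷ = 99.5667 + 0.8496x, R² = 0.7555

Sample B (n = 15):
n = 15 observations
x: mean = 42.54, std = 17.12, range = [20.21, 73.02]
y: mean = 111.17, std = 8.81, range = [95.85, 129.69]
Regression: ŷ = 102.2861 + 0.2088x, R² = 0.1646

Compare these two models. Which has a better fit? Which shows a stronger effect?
Model A has the better fit (R² = 0.7555 vs 0.1646). Model A shows the stronger effect (|β₁| = 0.8496 vs 0.2088).

Model Comparison:

Which explains more variance? (R²)
- Model A: R² = 0.7555 → 75.55% of variance in blood pressure explained
- Model B: R² = 0.1646 → 16.46% of variance in blood pressure explained
- 0.7555 > 0.1646 → Model A has the better fit

Effect size (slope magnitude):
- Model A: β₁ = 0.8496 → predicted blood pressure rises 0.8496 mmHg per additional year of age
- Model B: β₁ = 0.2088 → predicted blood pressure rises 0.2088 mmHg per additional year of age
- |0.8496| > |0.2088| → Model A shows the stronger marginal effect

Notes:
- A better fit (higher R²) doesn't necessarily mean a more important relationship.
- The two samples could reflect different populations, time periods, or measurement quality.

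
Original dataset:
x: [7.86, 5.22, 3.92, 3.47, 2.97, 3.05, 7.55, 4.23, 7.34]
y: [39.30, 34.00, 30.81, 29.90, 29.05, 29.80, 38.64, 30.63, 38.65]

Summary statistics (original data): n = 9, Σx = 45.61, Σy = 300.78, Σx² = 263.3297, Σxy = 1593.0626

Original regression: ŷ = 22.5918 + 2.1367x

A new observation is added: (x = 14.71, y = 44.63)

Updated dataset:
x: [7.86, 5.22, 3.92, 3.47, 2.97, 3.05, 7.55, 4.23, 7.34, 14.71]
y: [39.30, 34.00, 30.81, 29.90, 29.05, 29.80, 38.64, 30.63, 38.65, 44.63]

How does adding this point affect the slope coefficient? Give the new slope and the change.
Adding the point moves β₁ from 2.1367 to 1.4332, i.e. it decreases by 0.7035 (-32.9%).

x = 14.71 lies well outside the original x-range [2.97, 7.86] (x̄ ≈ 5.07), so this observation has high leverage and can move the slope substantially.

Step 1: Update the sums with the new point (n goes from 9 to 10)
Σx  = 45.61 + 14.71 = 60.32
Σy  = 300.78 + 44.63 = 345.41
Σx² = 263.3297 + 14.71² = 263.3297 + 216.3841 = 479.7138
Σxy = 1593.0626 + 14.71×44.63 = 1593.0626 + 656.5073 = 2249.5699

Step 2: Recompute the slope with b₁ = (nΣxy − ΣxΣy) / (nΣx² − (Σx)²)
Numerator   = 10×2249.5699 − 60.32×345.41 = 22495.6990 − 20835.1312 = 1660.5678
Denominator = 10×479.7138 − 60.32² = 4797.1380 − 3638.5024 = 1158.6356
b₁(new) = 1660.5678 / 1158.6356 = 1.4332

(Same formula on the original sums: (9×1593.0626 − 45.61×300.78) / (9×263.3297 − 45.61²) = 618.9876 / 289.6952 = 2.1367, matching the given fit.)

Step 3: Change in slope
Δβ₁ = 1.4332 − 2.1367 = -0.7035
Relative change = -0.7035 / 2.1367 × 100% = -32.9%
→ the slope decreases when the point is added.

A high-leverage point only changes the slope if it is off the original line; here y = 44.63 is below the original trend, so the slope decreases.
In practice: refit with and without it and report both if conclusions differ.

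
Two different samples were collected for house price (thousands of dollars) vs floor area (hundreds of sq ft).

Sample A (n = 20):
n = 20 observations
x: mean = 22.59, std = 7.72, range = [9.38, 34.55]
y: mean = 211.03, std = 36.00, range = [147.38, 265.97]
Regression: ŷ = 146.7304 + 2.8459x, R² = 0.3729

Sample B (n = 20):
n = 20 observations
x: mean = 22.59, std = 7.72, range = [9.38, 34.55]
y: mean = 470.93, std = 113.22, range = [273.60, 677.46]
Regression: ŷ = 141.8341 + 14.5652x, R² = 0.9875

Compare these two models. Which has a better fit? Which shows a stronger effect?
Model B has the better fit (R² = 0.9875 vs 0.3729). Model B shows the stronger effect (|β₁| = 14.5652 vs 2.8459).

Model Comparison:

Goodness of fit (R²):
- Model A: R² = 0.3729 → 37.29% of variance in house price explained
- Model B: R² = 0.9875 → 98.75% of variance in house price explained
- 0.9875 > 0.3729 → Model B has the better fit

Which has the larger per-hundred sq ft effect? (|β₁|)
- Model A: β₁ = 2.8459 → predicted house price rises 2.8459 thousand dollars per additional hundred sq ft of floor area
- Model B: β₁ = 14.5652 → predicted house price rises 14.5652 thousand dollars per additional hundred sq ft of floor area
- |2.8459| < |14.5652| → Model B shows the stronger marginal effect

Note: The two samples could reflect different populations, time periods, or measurement quality.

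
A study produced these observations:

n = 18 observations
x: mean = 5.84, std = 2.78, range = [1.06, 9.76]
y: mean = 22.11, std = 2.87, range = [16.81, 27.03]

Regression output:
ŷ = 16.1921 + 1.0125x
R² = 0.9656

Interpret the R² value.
The model explains 96.56% of the variance in y (R² = 0.9656), leaving 3.44% unexplained; the fit is strong.

The coefficient of determination R² is the fraction of the total variation in y that the fitted line accounts for.

Here R² = 0.9656:
- Explained: 96.56% of the variation in y
- Unexplained (residual): 100% − 96.56% = 3.44%
- Rule of thumb (below 0.3 weak; 0.3 to below 0.7 moderate; 0.7 and above strong) → strong

Equivalently, for simple linear regression R² = r², so |r| = √0.9656 ≈ 0.9826.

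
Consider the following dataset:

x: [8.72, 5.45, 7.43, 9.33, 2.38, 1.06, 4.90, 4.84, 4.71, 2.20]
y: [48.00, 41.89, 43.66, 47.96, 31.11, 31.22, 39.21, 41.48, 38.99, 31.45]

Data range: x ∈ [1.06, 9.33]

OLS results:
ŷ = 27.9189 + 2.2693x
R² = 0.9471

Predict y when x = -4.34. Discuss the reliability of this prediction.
The equation gives ŷ = 18.0701; however x = -4.34 is 5.40 units below the observed range, so this extrapolated value should not be trusted.

Prediction calculation:
ŷ = 27.9189 + 2.2693 × (-4.34)
ŷ = 18.0701

Reliability:
- Data range: x ∈ [1.06, 9.33]
- Prediction point: x = -4.34 is 5.40 units below the observed range → this is EXTRAPOLATION, not interpolation

Why that matters here:
- The standard error of prediction grows with (x − x̄)², and x = -4.34 is far from x̄ = 5.10
- The linear relationship may not hold outside the observed range
- R² describes fit only over the sampled x values; it says nothing about behaviour beyond them

A defensible statement: 'if the linear trend continued to x = -4.34, y would be about 18.0701' — the premise is untested.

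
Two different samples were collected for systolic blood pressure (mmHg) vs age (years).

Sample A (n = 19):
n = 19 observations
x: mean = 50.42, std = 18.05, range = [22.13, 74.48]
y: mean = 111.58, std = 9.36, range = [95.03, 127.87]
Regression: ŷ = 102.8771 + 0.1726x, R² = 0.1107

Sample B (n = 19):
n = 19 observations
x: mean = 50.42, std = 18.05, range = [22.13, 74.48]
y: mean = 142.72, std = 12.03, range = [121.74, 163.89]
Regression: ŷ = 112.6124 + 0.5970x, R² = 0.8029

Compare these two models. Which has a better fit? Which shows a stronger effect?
Model B has the better fit (R² = 0.8029 vs 0.1107). Model B shows the stronger effect (|β₁| = 0.5970 vs 0.1726).

Model Comparison:

Fit — compare R²:
- Model A: R² = 0.1107 → 11.07% of variance in blood pressure explained
- Model B: R² = 0.8029 → 80.29% of variance in blood pressure explained
- 0.8029 > 0.1107 → Model B has the better fit

Effect size (slope magnitude):
- Model A: β₁ = 0.1726 → predicted blood pressure rises 0.1726 mmHg per additional year of age
- Model B: β₁ = 0.5970 → predicted blood pressure rises 0.5970 mmHg per additional year of age
- |0.1726| < |0.5970| → Model B shows the stronger marginal effect

Note: A better fit (higher R²) doesn't necessarily mean a more important relationship.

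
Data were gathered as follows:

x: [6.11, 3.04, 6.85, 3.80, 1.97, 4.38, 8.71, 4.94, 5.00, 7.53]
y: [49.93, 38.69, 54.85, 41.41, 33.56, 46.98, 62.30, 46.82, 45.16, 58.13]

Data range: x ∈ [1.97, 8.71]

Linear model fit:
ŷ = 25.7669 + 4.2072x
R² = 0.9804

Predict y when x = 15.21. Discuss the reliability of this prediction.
ŷ = 89.7584 (extrapolation — x = 15.21 lies outside [1.97, 8.71], so reliability is low).

Prediction calculation:
ŷ = 25.7669 + 4.2072 × 15.21
ŷ = 89.7584

Reliability:
- Data range: x ∈ [1.97, 8.71]
- Prediction point: x = 15.21 is 6.50 units above the observed range → this is EXTRAPOLATION, not interpolation

Why that matters here:
- R² describes fit only over the sampled x values; it says nothing about behaviour beyond them
- Real relationships often flatten, saturate, or turn nonlinear at extremes
- The standard error of prediction grows with (x − x̄)², and x = 15.21 is far from x̄ = 5.23

Report the number if required, but flag clearly that it is an extrapolation.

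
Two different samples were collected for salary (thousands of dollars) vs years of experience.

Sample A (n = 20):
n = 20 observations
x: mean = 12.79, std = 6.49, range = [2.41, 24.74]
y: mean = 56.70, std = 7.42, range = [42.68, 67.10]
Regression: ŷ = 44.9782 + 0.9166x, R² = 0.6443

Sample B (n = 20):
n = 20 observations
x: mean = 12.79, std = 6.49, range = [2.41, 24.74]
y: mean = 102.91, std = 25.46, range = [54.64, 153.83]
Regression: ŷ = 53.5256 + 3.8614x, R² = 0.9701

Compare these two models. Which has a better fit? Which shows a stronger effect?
Model B has the better fit (R² = 0.9701 vs 0.6443). Model B shows the stronger effect (|β₁| = 3.8614 vs 0.9166).

Model Comparison:

Fit — compare R²:
- Model A: R² = 0.6443 → 64.43% of variance in salary explained
- Model B: R² = 0.9701 → 97.01% of variance in salary explained
- 0.9701 > 0.6443 → Model B has the better fit

Effect size (slope magnitude):
- Model A: β₁ = 0.9166 → predicted salary rises 0.9166 thousand dollars per additional year of experience
- Model B: β₁ = 3.8614 → predicted salary rises 3.8614 thousand dollars per additional year of experience
- |0.9166| < |3.8614| → Model B shows the stronger marginal effect

Note: The two samples could reflect different populations, time periods, or measurement quality.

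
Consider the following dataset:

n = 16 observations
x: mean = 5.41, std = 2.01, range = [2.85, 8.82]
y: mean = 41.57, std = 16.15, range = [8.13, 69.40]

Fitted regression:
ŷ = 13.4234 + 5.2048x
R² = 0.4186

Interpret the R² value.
About 41.86% of the variability in y is accounted for by the regression on x (R² = 0.4186) — a moderate linear fit.

The coefficient of determination R² is the fraction of the total variation in y that the fitted line accounts for.

Here R² = 0.4186:
- Explained: 41.86% of the variation in y
- Unexplained (residual): 100% − 41.86% = 58.14%
- Rule of thumb (below 0.3 weak; 0.3 to below 0.7 moderate; 0.7 and above strong) → moderate

Note: R² never decreases when predictors are added, so it should not be used alone to compare models of different size.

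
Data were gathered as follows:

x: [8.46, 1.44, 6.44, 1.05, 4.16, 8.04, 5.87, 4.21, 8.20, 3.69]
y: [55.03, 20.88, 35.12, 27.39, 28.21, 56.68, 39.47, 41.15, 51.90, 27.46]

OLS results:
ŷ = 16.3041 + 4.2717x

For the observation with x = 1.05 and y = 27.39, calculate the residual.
Residual = 6.6006

The residual is the difference between the actual value and the predicted value:

Residual = y - ŷ

Step 1: Calculate predicted value
ŷ = 16.3041 + 4.2717 × 1.05
ŷ = 20.7894

Step 2: Calculate residual
Residual = 27.39 - 20.7894
Residual = 6.6006

The residual is positive, so the observed y = 27.39 sits above the regression line (the line underestimates it by 6.6006).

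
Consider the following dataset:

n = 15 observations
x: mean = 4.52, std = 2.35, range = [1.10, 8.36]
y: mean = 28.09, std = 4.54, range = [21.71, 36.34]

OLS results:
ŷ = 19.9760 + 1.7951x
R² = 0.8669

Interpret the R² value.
R² = 0.8669 means 86.69% of the variation in y is explained by the linear relationship with x. This indicates a strong fit.

The coefficient of determination R² is the fraction of the total variation in y that the fitted line accounts for.

Here R² = 0.8669:
- Explained: 86.69% of the variation in y
- Unexplained (residual): 100% − 86.69% = 13.31%
- Rule of thumb (below 0.3 weak; 0.3 to below 0.7 moderate; 0.7 and above strong) → strong

Equivalently, for simple linear regression R² = r², so |r| = √0.8669 ≈ 0.9311.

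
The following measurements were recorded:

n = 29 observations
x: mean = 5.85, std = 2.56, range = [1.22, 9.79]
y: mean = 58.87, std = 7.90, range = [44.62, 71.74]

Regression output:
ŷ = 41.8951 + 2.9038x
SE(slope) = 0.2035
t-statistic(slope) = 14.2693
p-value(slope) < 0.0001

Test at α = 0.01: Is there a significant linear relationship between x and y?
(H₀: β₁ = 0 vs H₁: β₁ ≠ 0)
p-value < 0.0001 < α = 0.01, so we reject H₀. The relationship is significant.

Hypothesis test for the slope coefficient:

H₀: β₁ = 0 (no linear relationship)
H₁: β₁ ≠ 0 (linear relationship exists)

Test statistic: t = β̂₁ / SE(β̂₁) = 2.9038 / 0.2035 = 14.2693

p < 0.0001: how often a slope estimate this far from 0 (in SE units) would arise by chance if β₁ were truly 0.

Decision rule: reject H₀ if p-value < α.
p-value < 0.0001 < α = 0.01 → reject H₀.

There is sufficient evidence at the 1% significance level to conclude that a linear relationship exists between x and y.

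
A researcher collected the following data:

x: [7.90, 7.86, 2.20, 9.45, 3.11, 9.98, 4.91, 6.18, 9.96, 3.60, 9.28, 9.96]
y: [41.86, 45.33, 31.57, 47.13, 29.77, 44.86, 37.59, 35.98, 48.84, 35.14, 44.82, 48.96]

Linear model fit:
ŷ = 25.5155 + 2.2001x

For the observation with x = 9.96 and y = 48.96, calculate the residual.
Residual = 1.5315

The residual is the difference between the actual value and the predicted value:

Residual = y - ŷ

Step 1: Calculate predicted value
ŷ = 25.5155 + 2.2001 × 9.96
ŷ = 47.4285

Step 2: Calculate residual
Residual = 48.96 - 47.4285
Residual = 1.5315

The residual is positive, so the observed y = 48.96 sits above the regression line (the line underestimates it by 1.5315).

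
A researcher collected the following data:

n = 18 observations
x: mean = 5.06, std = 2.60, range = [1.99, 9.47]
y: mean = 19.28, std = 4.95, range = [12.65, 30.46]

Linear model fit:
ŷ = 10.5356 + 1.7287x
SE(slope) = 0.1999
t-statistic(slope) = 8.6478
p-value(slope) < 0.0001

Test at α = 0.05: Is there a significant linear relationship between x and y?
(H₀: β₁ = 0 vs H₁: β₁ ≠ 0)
Reject H₀: p-value < 0.0001 < α = 0.05. The linear relationship is significant at the 5% level.

Hypothesis test for the slope coefficient:

H₀: β₁ = 0 (no linear relationship)
H₁: β₁ ≠ 0 (linear relationship exists)

Test statistic: t = β̂₁ / SE(β̂₁) = 1.7287 / 0.1999 = 8.6478

With df = 16, the two-sided p-value for |t| = 8.6478 is <0.0001.

Decision rule: reject H₀ if p-value < α.
p-value < 0.0001 < α = 0.05 → reject H₀.

Conclusion: the linear association between x and y is significant at the 5% level.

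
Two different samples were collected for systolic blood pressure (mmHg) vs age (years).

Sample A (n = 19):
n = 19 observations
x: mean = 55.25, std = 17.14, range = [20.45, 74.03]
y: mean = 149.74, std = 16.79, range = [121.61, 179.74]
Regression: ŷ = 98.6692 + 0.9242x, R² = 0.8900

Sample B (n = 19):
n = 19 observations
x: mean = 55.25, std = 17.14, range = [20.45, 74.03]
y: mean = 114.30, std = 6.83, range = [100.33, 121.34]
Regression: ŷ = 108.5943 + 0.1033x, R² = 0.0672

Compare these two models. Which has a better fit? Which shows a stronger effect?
Model A has the better fit (R² = 0.8900 vs 0.0672). Model A shows the stronger effect (|β₁| = 0.9242 vs 0.1033).

Model Comparison:

Fit — compare R²:
- Model A: R² = 0.8900 → 89.00% of variance in blood pressure explained
- Model B: R² = 0.0672 → 6.72% of variance in blood pressure explained
- 0.8900 > 0.0672 → Model A has the better fit

Strength of effect — compare |β₁|:
- Model A: β₁ = 0.9242 → predicted blood pressure rises 0.9242 mmHg per additional year of age
- Model B: β₁ = 0.1033 → predicted blood pressure rises 0.1033 mmHg per additional year of age
- |0.9242| > |0.1033| → Model A shows the stronger marginal effect

Note: A steeper slope doesn't make a better model if the scatter around the line is large.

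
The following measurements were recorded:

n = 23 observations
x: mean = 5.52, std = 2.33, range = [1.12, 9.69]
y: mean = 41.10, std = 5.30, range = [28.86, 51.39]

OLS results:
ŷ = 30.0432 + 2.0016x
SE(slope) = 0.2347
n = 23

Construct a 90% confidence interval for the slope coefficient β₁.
The 90% CI for β₁ is (1.5978, 2.4054)

Confidence interval for the slope:

The 90% CI for β₁ is: β̂₁ ± t*(α/2, n-2) × SE(β̂₁)

Step 1: Find critical t-value
- Confidence level = 0.9
- Degrees of freedom = n - 2 = 23 - 2 = 21
- t*(α/2, 21) = 1.7207

Step 2: Calculate margin of error
Margin = 1.7207 × 0.2347 = 0.4038

Step 3: Construct interval
CI = 2.0016 ± 0.4038
CI = (1.5978, 2.4054)

Interpretation: We are 90% confident that the true slope β₁ lies between 1.5978 and 2.4054.
The interval does not include 0, suggesting a significant linear relationship.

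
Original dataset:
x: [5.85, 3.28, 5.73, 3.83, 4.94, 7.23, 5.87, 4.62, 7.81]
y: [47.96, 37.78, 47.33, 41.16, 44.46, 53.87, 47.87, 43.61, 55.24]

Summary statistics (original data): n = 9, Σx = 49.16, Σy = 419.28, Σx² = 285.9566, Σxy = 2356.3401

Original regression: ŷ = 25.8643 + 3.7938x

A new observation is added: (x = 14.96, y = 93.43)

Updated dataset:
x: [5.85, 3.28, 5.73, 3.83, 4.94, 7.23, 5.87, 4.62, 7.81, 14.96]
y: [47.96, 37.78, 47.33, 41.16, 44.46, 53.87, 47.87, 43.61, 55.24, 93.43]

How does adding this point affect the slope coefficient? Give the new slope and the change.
New slope β₁ = 4.7308 versus 3.7938 before: a change of +0.9370 (+24.7%).

x = 14.96 lies well outside the original x-range [3.28, 7.81] (x̄ ≈ 5.46), so this observation has high leverage and can move the slope substantially.

Step 1: Update the sums with the new point (n goes from 9 to 10)
Σx  = 49.16 + 14.96 = 64.12
Σy  = 419.28 + 93.43 = 512.71
Σx² = 285.9566 + 14.96² = 285.9566 + 223.8016 = 509.7582
Σxy = 2356.3401 + 14.96×93.43 = 2356.3401 + 1397.7128 = 3754.0529

Step 2: Recompute the slope with b₁ = (nΣxy − ΣxΣy) / (nΣx² − (Σx)²)
Numerator   = 10×3754.0529 − 64.12×512.71 = 37540.5290 − 32874.9652 = 4665.5638
Denominator = 10×509.7582 − 64.12² = 5097.5820 − 4111.3744 = 986.2076
b₁(new) = 4665.5638 / 986.2076 = 4.7308

(Same formula on the original sums: (9×2356.3401 − 49.16×419.28) / (9×285.9566 − 49.16²) = 595.2561 / 156.9038 = 3.7938, matching the given fit.)

Step 3: Change in slope
Δβ₁ = 4.7308 − 3.7938 = +0.9370
Relative change = +0.9370 / 3.7938 × 100% = +24.7%
→ the slope increases when the point is added.

A high-leverage point only changes the slope if it is off the original line; here y = 93.43 is above the original trend, so the slope increases.
In practice: examine leverage (hᵢ) and Cook's distance rather than deleting it automatically.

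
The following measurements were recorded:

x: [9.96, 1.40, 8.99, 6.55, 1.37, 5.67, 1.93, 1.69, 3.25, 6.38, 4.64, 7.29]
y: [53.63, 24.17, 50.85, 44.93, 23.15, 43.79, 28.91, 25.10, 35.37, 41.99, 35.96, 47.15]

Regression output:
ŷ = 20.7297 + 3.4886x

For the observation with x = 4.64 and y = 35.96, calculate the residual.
Residual = -0.9568

The residual is the difference between the actual value and the predicted value:

Residual = y - ŷ

Step 1: Calculate predicted value
ŷ = 20.7297 + 3.4886 × 4.64
ŷ = 36.9168

Step 2: Calculate residual
Residual = 35.96 - 36.9168
Residual = -0.9568

Interpretation: the model overestimates the actual value by 0.9568 at this point (negative residual → observation lies below the fitted line).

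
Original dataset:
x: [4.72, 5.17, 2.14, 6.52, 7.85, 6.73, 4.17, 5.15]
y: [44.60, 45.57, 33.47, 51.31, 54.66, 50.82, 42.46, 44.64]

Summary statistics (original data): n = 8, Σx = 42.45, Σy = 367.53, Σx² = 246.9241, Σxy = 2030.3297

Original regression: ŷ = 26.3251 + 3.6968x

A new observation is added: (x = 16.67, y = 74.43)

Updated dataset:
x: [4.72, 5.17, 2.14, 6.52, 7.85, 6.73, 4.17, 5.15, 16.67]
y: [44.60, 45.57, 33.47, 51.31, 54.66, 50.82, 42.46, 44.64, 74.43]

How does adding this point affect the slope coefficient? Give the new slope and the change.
Adding the point moves β₁ from 3.6968 to 2.6960, i.e. it decreases by 1.0008 (-27.1%).

x = 16.67 lies well outside the original x-range [2.14, 7.85] (x̄ ≈ 5.31), so this observation has high leverage and can move the slope substantially.

Step 1: Update the sums with the new point (n goes from 8 to 9)
Σx  = 42.45 + 16.67 = 59.12
Σy  = 367.53 + 74.43 = 441.96
Σx² = 246.9241 + 16.67² = 246.9241 + 277.8889 = 524.8130
Σxy = 2030.3297 + 16.67×74.43 = 2030.3297 + 1240.7481 = 3271.0778

Step 2: Recompute the slope with b₁ = (nΣxy − ΣxΣy) / (nΣx² − (Σx)²)
Numerator   = 9×3271.0778 − 59.12×441.96 = 29439.7002 − 26128.6752 = 3311.0250
Denominator = 9×524.8130 − 59.12² = 4723.3170 − 3495.1744 = 1228.1426
b₁(new) = 3311.0250 / 1228.1426 = 2.6960

(Same formula on the original sums: (8×2030.3297 − 42.45×367.53) / (8×246.9241 − 42.45²) = 640.9891 / 173.3903 = 3.6968, matching the given fit.)

Step 3: Change in slope
Δβ₁ = 2.6960 − 3.6968 = -1.0008
Relative change = -1.0008 / 3.6968 × 100% = -27.1%
→ the slope decreases when the point is added.

A high-leverage point only changes the slope if it is off the original line; here y = 74.43 is below the original trend, so the slope decreases.
In practice: refit with and without it and report both if conclusions differ.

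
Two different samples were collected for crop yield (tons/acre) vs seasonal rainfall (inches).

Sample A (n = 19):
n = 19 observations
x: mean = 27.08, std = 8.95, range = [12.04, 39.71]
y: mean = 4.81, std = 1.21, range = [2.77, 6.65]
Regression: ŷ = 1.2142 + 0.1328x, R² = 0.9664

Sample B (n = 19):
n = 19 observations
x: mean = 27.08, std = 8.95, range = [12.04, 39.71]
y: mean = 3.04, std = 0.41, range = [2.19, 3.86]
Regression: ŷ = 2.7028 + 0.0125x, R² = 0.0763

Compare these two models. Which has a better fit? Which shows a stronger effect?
Model A has the better fit (R² = 0.9664 vs 0.0763). Model A shows the stronger effect (|β₁| = 0.1328 vs 0.0125).

Model Comparison:

Fit — compare R²:
- Model A: R² = 0.9664 → 96.64% of variance in crop yield explained
- Model B: R² = 0.0763 → 7.63% of variance in crop yield explained
- 0.9664 > 0.0763 → Model A has the better fit

Strength of effect — compare |β₁|:
- Model A: β₁ = 0.1328 → predicted crop yield rises 0.1328 tons/acre per additional inch of rainfall
- Model B: β₁ = 0.0125 → predicted crop yield rises 0.0125 tons/acre per additional inch of rainfall
- |0.1328| > |0.0125| → Model A shows the stronger marginal effect

Note: A better fit (higher R²) doesn't necessarily mean a more important relationship.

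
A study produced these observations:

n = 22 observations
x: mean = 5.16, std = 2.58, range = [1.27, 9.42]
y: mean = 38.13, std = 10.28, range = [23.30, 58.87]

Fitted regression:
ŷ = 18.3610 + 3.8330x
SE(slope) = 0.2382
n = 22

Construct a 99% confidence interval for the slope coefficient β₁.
The 99% CI for β₁ is (3.1552, 4.5108)

Confidence interval for the slope:

The 99% CI for β₁ is: β̂₁ ± t*(α/2, n-2) × SE(β̂₁)

Step 1: Find critical t-value
- Confidence level = 0.99
- Degrees of freedom = n - 2 = 22 - 2 = 20
- t*(α/2, 20) = 2.8453

Step 2: Calculate margin of error
Margin = 2.8453 × 0.2382 = 0.6778

Step 3: Construct interval
CI = 3.8330 ± 0.6778
CI = (3.1552, 4.5108)

Interpretation: intervals built this way capture the true β₁ in 99% of repeated samples; here the plausible range for the per-unit effect of x on y is 3.1552 to 4.5108.
Both endpoints are positive, so the data support a genuinely positive slope at this confidence level.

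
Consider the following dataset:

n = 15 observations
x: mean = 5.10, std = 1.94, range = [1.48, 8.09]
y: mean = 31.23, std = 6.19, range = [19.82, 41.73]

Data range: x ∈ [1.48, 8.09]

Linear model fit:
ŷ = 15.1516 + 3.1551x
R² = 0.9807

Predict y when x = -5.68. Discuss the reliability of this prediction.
ŷ = -2.7694 (extrapolation — x = -5.68 lies outside [1.48, 8.09], so reliability is low).

Prediction calculation:
ŷ = 15.1516 + 3.1551 × (-5.68)
ŷ = -2.7694

Reliability:
- Data range: x ∈ [1.48, 8.09]
- Prediction point: x = -5.68 is 7.16 units below the observed range → this is EXTRAPOLATION, not interpolation

Why that matters here:
- The standard error of prediction grows with (x − x̄)², and x = -5.68 is far from x̄ = 5.10
- R² describes fit only over the sampled x values; it says nothing about behaviour beyond them
- Real relationships often flatten, saturate, or turn nonlinear at extremes

The R² = 0.9807 only validates the fit within [1.48, 8.09]; treat ŷ = -2.7694 with caution.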